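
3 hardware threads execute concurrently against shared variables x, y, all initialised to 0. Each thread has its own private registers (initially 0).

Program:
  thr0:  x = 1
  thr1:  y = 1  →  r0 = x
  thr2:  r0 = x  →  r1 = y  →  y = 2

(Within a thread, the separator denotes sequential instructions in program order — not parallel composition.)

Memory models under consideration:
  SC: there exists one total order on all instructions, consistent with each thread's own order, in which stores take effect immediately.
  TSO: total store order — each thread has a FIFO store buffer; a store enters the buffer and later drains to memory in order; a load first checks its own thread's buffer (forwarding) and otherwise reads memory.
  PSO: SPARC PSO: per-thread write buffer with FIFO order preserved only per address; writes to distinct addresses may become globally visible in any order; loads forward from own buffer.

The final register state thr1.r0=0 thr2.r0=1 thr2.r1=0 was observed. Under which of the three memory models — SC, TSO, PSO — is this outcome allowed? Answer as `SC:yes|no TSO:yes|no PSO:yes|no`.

outcome vector order: (thr1.r0,thr2.r0,thr2.r1)
[SC] allowed = {<0 0 0>; <0 0 1>; <0 1 1>; <1 0 0>; <1 0 1>; <1 1 0>; <1 1 1>}
[TSO] allowed = {<0 0 0>; <0 0 1>; <0 1 0>; <0 1 1>; <1 0 0>; <1 0 1>; <1 1 0>; <1 1 1>}
[PSO] allowed = {<0 0 0>; <0 0 1>; <0 1 0>; <0 1 1>; <1 0 0>; <1 0 1>; <1 1 0>; <1 1 1>}
target <0 1 0> ∈ {TSO,PSO}

SC:no TSO:yes PSO:yes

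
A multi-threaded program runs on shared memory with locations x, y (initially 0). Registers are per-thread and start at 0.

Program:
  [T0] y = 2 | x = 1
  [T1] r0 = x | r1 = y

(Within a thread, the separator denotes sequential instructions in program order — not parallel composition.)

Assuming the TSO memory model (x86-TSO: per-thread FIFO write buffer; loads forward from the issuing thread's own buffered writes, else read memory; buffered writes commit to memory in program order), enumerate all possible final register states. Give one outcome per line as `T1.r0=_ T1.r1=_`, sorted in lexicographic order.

T1.r0=0 T1.r1=0
T1.r0=0 T1.r1=2
T1.r0=1 T1.r1=2

outcome vector order: (T1.r0,T1.r1)
|TSO outcomes| = 3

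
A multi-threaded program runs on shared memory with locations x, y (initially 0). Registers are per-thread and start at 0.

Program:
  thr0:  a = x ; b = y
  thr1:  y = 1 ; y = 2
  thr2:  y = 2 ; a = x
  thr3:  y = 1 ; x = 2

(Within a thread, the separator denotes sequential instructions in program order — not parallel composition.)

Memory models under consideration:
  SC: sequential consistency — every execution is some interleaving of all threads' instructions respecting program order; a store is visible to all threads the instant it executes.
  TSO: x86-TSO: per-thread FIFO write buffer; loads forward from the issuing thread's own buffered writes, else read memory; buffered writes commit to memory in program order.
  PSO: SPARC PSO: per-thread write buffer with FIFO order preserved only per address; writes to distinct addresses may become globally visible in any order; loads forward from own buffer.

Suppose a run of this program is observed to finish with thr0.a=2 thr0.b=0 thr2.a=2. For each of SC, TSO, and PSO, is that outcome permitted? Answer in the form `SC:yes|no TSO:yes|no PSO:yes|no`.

outcome vector order: (thr0.a,thr0.b,thr2.a)
SC: 10 outcomes — {0/0/0, 0/0/2, 0/1/0, 0/1/2, 0/2/0, 0/2/2, 2/1/0, 2/1/2, 2/2/0, 2/2/2}
TSO: 10 outcomes — {0/0/0, 0/0/2, 0/1/0, 0/1/2, 0/2/0, 0/2/2, 2/1/0, 2/1/2, 2/2/0, 2/2/2}
PSO: 12 outcomes — {0/0/0, 0/0/2, 0/1/0, 0/1/2, 0/2/0, 0/2/2, 2/0/0, 2/0/2, 2/1/0, 2/1/2, 2/2/0, 2/2/2}
target 2/0/2 ∈ {PSO}

SC:no TSO:no PSO:yes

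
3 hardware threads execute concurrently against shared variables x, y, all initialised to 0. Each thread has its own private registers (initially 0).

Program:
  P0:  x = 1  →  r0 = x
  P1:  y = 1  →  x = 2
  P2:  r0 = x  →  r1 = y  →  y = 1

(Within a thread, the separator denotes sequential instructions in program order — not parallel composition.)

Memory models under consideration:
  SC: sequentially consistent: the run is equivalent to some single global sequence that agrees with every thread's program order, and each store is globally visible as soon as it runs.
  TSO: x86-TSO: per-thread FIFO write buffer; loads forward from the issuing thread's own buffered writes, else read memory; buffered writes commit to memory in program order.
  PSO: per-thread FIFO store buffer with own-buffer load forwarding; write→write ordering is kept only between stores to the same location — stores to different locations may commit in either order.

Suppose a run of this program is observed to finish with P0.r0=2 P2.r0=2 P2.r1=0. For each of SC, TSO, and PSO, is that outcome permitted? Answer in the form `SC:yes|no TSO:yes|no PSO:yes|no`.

outcome vector order: (P0.r0,P2.r0,P2.r1)
under SC → <1 0 0>; <1 0 1>; <1 1 0>; <1 1 1>; <1 2 1>; <2 0 0>; <2 0 1>; <2 1 0>; <2 1 1>; <2 2 1>
under TSO → <1 0 0>; <1 0 1>; <1 1 0>; <1 1 1>; <1 2 1>; <2 0 0>; <2 0 1>; <2 1 0>; <2 1 1>; <2 2 1>
under PSO → <1 0 0>; <1 0 1>; <1 1 0>; <1 1 1>; <1 2 0>; <1 2 1>; <2 0 0>; <2 0 1>; <2 1 0>; <2 1 1>; <2 2 0>; <2 2 1>
target <2 2 0> ∈ {PSO}

SC:no TSO:no PSO:yes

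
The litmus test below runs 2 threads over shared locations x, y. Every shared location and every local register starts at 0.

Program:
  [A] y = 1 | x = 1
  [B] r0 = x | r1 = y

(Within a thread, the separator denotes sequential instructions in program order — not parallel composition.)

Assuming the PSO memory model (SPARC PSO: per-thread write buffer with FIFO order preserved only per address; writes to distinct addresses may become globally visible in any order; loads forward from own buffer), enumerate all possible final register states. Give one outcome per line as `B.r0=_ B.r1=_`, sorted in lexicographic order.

outcome vector order: (B.r0,B.r1)
|PSO outcomes| = 4

B.r0=0 B.r1=0
B.r0=0 B.r1=1
B.r0=1 B.r1=0
B.r0=1 B.r1=1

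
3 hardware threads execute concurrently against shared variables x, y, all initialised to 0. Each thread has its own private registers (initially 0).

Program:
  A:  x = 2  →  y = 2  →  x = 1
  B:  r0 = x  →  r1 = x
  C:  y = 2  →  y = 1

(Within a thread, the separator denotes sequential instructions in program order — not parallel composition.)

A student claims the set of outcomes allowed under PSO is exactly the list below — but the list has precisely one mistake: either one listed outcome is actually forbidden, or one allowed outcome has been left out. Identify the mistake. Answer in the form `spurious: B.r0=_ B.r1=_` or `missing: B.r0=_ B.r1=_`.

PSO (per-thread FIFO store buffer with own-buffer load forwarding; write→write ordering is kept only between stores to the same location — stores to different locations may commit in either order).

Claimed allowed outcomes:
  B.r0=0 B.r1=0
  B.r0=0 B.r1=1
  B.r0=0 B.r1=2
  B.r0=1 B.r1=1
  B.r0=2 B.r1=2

outcome vector order: (B.r0,B.r1)
PSO: 6 outcomes — {(0,0), (0,1), (0,2), (1,1), (2,1), (2,2)}
PSO∖claimed = {(2,1)}

missing: B.r0=2 B.r1=1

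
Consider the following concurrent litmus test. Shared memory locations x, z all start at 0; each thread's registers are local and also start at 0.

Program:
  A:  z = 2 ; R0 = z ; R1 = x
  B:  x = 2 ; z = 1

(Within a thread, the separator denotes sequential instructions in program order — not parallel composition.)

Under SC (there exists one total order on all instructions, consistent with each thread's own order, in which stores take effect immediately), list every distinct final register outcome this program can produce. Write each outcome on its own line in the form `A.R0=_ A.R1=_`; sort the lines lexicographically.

outcome vector order: (A.R0,A.R1)
|SC outcomes| = 3

A.R0=1 A.R1=2
A.R0=2 A.R1=0
A.R0=2 A.R1=2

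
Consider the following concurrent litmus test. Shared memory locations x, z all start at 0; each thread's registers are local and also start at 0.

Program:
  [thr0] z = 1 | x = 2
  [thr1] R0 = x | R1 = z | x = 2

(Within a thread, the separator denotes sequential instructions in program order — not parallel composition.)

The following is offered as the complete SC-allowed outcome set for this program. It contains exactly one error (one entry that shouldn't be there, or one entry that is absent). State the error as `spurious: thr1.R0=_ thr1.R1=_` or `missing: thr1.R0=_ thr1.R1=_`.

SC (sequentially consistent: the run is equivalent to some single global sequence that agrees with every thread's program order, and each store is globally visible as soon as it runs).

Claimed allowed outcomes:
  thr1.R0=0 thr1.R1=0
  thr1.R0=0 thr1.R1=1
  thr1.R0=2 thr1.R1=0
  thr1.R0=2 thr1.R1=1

outcome vector order: (thr1.R0,thr1.R1)
SC: 3 outcomes — {(0,0), (0,1), (2,1)}
claimed∖SC = {(2,0)}

spurious: thr1.R0=2 thr1.R1=0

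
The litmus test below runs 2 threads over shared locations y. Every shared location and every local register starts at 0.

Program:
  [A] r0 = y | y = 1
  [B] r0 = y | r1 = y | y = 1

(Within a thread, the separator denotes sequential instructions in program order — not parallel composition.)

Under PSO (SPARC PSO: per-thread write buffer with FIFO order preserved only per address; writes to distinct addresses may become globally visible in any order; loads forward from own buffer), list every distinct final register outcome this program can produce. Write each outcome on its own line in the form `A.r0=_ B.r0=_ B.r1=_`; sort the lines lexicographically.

A.r0=0 B.r0=0 B.r1=0
A.r0=0 B.r0=0 B.r1=1
A.r0=0 B.r0=1 B.r1=1
A.r0=1 B.r0=0 B.r1=0

outcome vector order: (A.r0,B.r0,B.r1)
|PSO outcomes| = 4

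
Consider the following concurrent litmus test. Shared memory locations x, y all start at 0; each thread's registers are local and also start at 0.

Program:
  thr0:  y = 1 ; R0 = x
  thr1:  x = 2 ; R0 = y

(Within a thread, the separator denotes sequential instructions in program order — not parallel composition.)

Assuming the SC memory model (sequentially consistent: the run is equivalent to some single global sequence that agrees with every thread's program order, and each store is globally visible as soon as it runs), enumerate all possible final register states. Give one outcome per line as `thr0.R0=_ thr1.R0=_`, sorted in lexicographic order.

outcome vector order: (thr0.R0,thr1.R0)
|SC outcomes| = 3

thr0.R0=0 thr1.R0=1
thr0.R0=2 thr1.R0=0
thr0.R0=2 thr1.R0=1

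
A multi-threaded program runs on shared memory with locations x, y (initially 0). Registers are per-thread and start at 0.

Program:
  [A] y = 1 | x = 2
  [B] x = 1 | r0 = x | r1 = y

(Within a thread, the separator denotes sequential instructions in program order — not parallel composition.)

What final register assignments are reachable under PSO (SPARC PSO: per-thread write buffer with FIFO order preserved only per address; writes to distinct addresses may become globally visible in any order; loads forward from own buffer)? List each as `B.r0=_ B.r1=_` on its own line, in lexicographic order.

outcome vector order: (B.r0,B.r1)
|PSO outcomes| = 4

B.r0=1 B.r1=0
B.r0=1 B.r1=1
B.r0=2 B.r1=0
B.r0=2 B.r1=1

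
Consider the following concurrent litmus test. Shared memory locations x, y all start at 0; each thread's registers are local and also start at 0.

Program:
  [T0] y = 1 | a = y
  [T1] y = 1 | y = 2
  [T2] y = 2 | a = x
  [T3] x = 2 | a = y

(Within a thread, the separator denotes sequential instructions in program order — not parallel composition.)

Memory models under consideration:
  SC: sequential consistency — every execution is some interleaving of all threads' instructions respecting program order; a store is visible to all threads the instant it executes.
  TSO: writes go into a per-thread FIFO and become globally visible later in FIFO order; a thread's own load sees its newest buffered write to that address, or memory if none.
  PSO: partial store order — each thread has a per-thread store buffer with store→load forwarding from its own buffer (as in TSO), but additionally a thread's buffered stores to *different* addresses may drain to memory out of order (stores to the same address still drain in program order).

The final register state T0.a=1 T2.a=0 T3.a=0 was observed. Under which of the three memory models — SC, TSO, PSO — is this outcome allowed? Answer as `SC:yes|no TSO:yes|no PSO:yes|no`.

SC:no TSO:yes PSO:yes

outcome vector order: (T0.a,T2.a,T3.a)
[SC] allowed = {1/0/1; 1/0/2; 1/2/0; 1/2/1; 1/2/2; 2/0/1; 2/0/2; 2/2/0; 2/2/1; 2/2/2}
[TSO] allowed = {1/0/0; 1/0/1; 1/0/2; 1/2/0; 1/2/1; 1/2/2; 2/0/0; 2/0/1; 2/0/2; 2/2/0; 2/2/1; 2/2/2}
[PSO] allowed = {1/0/0; 1/0/1; 1/0/2; 1/2/0; 1/2/1; 1/2/2; 2/0/0; 2/0/1; 2/0/2; 2/2/0; 2/2/1; 2/2/2}
target 1/0/0 ∈ {TSO,PSO}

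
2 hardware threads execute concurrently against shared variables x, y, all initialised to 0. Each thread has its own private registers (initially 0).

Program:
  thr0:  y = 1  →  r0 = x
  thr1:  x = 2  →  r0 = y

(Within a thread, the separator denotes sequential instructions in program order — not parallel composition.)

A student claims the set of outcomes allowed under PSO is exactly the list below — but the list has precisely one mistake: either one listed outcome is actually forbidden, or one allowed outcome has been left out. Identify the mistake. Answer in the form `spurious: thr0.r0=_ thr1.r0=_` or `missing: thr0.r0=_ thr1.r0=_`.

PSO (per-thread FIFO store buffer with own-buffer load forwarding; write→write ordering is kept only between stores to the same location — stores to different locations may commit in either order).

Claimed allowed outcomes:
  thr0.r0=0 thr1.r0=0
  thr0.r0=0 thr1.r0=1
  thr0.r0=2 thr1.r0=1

missing: thr0.r0=2 thr1.r0=0

outcome vector order: (thr0.r0,thr1.r0)
[PSO] allowed = {0/0, 0/1, 2/0, 2/1}
PSO∖claimed = {2/0}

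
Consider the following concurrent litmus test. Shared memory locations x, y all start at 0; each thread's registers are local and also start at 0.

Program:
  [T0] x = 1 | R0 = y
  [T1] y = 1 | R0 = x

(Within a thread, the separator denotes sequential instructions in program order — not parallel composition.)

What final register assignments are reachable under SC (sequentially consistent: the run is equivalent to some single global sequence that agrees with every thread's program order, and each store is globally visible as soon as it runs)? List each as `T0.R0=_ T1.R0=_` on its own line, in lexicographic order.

T0.R0=0 T1.R0=1
T0.R0=1 T1.R0=0
T0.R0=1 T1.R0=1

outcome vector order: (T0.R0,T1.R0)
|SC outcomes| = 3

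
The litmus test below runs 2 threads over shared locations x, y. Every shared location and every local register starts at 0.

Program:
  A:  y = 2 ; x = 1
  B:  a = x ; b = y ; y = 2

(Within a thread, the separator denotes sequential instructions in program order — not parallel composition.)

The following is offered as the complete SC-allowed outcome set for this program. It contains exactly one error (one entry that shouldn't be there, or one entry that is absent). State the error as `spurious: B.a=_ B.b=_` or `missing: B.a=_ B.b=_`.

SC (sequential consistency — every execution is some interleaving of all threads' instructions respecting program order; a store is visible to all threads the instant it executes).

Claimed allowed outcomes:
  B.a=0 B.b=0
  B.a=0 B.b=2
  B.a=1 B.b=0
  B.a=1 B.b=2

outcome vector order: (B.a,B.b)
under SC → (0,0), (0,2), (1,2)
claimed∖SC = {(1,0)}

spurious: B.a=1 B.b=0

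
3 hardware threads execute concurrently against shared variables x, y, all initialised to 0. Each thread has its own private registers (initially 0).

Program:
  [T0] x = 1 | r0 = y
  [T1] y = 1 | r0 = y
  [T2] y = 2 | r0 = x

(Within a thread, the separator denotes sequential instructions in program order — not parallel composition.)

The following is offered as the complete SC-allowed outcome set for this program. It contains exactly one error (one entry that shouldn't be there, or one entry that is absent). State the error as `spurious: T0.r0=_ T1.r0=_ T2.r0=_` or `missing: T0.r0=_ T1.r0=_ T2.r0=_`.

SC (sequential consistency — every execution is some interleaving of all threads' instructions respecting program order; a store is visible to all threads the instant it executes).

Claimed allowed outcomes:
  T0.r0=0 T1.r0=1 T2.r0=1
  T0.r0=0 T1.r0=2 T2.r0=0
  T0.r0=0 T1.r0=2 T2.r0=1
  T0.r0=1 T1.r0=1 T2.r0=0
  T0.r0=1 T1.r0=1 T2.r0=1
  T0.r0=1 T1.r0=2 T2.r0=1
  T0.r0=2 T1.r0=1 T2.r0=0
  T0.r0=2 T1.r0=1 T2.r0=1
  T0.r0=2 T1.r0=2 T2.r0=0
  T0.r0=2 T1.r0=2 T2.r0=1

outcome vector order: (T0.r0,T1.r0,T2.r0)
SC (9): (0,1,1) (0,2,1) (1,1,0) (1,1,1) (1,2,1) (2,1,0) (2,1,1) (2,2,0) (2,2,1)
claimed∖SC = {(0,2,0)}

spurious: T0.r0=0 T1.r0=2 T2.r0=0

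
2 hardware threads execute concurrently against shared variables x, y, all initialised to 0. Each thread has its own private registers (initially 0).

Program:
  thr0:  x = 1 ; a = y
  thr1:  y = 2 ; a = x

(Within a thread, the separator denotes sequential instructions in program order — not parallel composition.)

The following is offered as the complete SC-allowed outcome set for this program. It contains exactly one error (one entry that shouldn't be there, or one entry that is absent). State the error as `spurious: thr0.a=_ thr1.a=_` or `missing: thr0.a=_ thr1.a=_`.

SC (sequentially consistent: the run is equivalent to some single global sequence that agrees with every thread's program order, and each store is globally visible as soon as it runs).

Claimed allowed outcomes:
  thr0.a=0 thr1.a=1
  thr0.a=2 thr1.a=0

missing: thr0.a=2 thr1.a=1

outcome vector order: (thr0.a,thr1.a)
under SC → 01 20 21
SC∖claimed = {21}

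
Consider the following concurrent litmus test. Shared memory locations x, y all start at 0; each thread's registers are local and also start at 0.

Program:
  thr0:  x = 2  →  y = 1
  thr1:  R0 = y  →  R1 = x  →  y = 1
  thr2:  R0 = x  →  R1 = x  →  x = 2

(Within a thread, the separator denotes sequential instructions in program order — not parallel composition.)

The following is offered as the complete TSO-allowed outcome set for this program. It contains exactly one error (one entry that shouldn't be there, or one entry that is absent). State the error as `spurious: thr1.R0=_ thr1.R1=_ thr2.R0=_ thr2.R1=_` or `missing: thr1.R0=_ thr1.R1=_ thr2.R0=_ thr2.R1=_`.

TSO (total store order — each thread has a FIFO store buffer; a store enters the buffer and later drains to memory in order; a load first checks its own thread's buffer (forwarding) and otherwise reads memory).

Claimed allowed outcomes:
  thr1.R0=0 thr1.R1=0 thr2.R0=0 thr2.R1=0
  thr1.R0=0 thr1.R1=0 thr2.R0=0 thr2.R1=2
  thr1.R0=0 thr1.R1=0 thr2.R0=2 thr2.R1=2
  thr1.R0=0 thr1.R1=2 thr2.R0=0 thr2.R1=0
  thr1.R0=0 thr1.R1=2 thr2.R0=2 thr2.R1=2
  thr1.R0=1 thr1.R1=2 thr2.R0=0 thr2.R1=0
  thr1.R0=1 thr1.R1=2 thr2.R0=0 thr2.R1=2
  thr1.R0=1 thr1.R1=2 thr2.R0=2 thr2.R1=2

missing: thr1.R0=0 thr1.R1=2 thr2.R0=0 thr2.R1=2

outcome vector order: (thr1.R0,thr1.R1,thr2.R0,thr2.R1)
TSO (9): (0,0,0,0); (0,0,0,2); (0,0,2,2); (0,2,0,0); (0,2,0,2); (0,2,2,2); (1,2,0,0); (1,2,0,2); (1,2,2,2)
TSO∖claimed = {(0,2,0,2)}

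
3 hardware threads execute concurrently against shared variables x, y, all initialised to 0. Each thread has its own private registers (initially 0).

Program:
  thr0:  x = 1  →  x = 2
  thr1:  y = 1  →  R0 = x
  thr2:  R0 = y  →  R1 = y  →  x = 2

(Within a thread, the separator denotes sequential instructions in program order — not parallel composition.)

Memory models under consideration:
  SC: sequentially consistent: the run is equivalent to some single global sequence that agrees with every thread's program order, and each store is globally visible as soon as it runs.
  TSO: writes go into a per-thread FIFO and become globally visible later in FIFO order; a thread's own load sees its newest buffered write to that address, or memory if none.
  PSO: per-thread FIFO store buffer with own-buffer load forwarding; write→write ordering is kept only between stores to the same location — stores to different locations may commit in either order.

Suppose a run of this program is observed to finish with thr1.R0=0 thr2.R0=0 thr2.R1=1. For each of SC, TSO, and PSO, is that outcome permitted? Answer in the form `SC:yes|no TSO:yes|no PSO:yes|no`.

SC:yes TSO:yes PSO:yes

outcome vector order: (thr1.R0,thr2.R0,thr2.R1)
[SC] allowed = {(0,0,0); (0,0,1); (0,1,1); (1,0,0); (1,0,1); (1,1,1); (2,0,0); (2,0,1); (2,1,1)}
[TSO] allowed = {(0,0,0); (0,0,1); (0,1,1); (1,0,0); (1,0,1); (1,1,1); (2,0,0); (2,0,1); (2,1,1)}
[PSO] allowed = {(0,0,0); (0,0,1); (0,1,1); (1,0,0); (1,0,1); (1,1,1); (2,0,0); (2,0,1); (2,1,1)}
target (0,0,1) ∈ {SC,TSO,PSO}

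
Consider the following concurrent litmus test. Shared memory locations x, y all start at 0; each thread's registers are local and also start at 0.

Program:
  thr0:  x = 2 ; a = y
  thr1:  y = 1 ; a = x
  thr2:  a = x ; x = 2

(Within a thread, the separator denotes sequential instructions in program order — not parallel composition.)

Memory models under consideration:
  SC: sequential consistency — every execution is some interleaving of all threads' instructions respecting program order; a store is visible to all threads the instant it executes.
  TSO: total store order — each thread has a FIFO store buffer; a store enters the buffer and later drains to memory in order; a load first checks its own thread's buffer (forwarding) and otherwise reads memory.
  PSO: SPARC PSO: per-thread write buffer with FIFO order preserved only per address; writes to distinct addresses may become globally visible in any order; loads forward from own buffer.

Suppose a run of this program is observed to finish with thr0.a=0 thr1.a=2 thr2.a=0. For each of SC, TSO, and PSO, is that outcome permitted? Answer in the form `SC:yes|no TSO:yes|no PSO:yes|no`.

outcome vector order: (thr0.a,thr1.a,thr2.a)
under SC → <0 2 0>, <0 2 2>, <1 0 0>, <1 0 2>, <1 2 0>, <1 2 2>
under TSO → <0 0 0>, <0 0 2>, <0 2 0>, <0 2 2>, <1 0 0>, <1 0 2>, <1 2 0>, <1 2 2>
under PSO → <0 0 0>, <0 0 2>, <0 2 0>, <0 2 2>, <1 0 0>, <1 0 2>, <1 2 0>, <1 2 2>
target <0 2 0> ∈ {SC,TSO,PSO}

SC:yes TSO:yes PSO:yes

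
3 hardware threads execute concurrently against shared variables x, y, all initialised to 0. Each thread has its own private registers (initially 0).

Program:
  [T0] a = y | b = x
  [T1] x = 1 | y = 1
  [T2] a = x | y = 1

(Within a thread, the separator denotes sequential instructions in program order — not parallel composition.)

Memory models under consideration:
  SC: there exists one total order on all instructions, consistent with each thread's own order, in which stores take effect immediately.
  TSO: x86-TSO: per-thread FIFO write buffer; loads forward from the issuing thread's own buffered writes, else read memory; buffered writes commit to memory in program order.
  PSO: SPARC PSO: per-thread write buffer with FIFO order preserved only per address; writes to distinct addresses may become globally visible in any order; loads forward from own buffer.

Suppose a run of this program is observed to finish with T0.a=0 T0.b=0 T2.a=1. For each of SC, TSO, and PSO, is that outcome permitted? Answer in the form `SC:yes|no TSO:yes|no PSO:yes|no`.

SC:yes TSO:yes PSO:yes

outcome vector order: (T0.a,T0.b,T2.a)
SC: 7 outcomes — {(0,0,0), (0,0,1), (0,1,0), (0,1,1), (1,0,0), (1,1,0), (1,1,1)}
TSO: 7 outcomes — {(0,0,0), (0,0,1), (0,1,0), (0,1,1), (1,0,0), (1,1,0), (1,1,1)}
PSO: 8 outcomes — {(0,0,0), (0,0,1), (0,1,0), (0,1,1), (1,0,0), (1,0,1), (1,1,0), (1,1,1)}
target (0,0,1) ∈ {SC,TSO,PSO}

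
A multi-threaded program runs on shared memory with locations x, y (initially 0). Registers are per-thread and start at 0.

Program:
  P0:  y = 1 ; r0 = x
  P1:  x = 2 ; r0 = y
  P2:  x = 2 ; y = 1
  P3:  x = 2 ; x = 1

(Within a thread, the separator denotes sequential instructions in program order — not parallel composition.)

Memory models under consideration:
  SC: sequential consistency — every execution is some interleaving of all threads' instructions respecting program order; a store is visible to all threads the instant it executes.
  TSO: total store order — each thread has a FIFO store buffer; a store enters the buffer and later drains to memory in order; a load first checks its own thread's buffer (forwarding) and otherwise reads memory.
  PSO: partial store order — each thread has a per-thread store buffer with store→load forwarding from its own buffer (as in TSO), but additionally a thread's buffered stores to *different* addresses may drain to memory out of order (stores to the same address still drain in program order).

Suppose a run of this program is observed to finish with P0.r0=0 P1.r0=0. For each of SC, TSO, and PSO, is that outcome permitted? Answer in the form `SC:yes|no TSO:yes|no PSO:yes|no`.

outcome vector order: (P0.r0,P1.r0)
[SC] allowed = {(0,1), (1,0), (1,1), (2,0), (2,1)}
[TSO] allowed = {(0,0), (0,1), (1,0), (1,1), (2,0), (2,1)}
[PSO] allowed = {(0,0), (0,1), (1,0), (1,1), (2,0), (2,1)}
target (0,0) ∈ {TSO,PSO}

SC:no TSO:yes PSO:yes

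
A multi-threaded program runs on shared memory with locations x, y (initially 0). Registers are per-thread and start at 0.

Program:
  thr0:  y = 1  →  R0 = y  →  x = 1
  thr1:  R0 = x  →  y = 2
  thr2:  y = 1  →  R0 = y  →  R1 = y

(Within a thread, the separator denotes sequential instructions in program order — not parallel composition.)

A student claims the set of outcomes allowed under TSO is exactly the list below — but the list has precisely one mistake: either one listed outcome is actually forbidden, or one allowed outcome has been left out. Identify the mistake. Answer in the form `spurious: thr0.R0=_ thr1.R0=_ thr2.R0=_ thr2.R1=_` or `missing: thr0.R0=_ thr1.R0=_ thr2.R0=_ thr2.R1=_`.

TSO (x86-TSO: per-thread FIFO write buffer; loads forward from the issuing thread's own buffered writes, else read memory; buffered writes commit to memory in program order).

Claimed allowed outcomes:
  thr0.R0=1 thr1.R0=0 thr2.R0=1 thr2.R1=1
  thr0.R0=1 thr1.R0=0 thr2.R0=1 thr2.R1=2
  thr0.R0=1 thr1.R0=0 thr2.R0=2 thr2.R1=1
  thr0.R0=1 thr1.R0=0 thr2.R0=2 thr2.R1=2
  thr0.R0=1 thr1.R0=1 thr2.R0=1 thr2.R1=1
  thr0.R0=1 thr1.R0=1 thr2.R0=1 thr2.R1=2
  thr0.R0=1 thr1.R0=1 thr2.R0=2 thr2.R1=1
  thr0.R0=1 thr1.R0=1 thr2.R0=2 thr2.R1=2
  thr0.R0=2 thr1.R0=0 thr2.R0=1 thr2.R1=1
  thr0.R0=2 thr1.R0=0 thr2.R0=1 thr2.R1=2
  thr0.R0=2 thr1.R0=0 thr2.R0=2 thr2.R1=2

spurious: thr0.R0=1 thr1.R0=1 thr2.R0=2 thr2.R1=1

outcome vector order: (thr0.R0,thr1.R0,thr2.R0,thr2.R1)
[TSO] allowed = {(1,0,1,1) (1,0,1,2) (1,0,2,1) (1,0,2,2) (1,1,1,1) (1,1,1,2) (1,1,2,2) (2,0,1,1) (2,0,1,2) (2,0,2,2)}
claimed∖TSO = {(1,1,2,1)}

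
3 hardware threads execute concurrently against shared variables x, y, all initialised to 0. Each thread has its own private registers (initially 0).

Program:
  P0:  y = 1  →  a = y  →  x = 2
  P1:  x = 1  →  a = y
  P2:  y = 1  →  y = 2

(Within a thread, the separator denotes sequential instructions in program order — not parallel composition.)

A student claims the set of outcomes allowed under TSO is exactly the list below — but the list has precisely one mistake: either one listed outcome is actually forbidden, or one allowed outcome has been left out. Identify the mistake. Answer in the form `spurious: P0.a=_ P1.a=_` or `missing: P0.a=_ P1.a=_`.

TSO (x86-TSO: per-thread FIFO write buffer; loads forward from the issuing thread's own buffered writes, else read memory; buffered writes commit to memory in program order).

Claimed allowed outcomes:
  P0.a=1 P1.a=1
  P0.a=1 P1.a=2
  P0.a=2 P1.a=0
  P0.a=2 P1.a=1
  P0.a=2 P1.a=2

outcome vector order: (P0.a,P1.a)
TSO: 6 outcomes — {<1 0>, <1 1>, <1 2>, <2 0>, <2 1>, <2 2>}
TSO∖claimed = {<1 0>}

missing: P0.a=1 P1.a=0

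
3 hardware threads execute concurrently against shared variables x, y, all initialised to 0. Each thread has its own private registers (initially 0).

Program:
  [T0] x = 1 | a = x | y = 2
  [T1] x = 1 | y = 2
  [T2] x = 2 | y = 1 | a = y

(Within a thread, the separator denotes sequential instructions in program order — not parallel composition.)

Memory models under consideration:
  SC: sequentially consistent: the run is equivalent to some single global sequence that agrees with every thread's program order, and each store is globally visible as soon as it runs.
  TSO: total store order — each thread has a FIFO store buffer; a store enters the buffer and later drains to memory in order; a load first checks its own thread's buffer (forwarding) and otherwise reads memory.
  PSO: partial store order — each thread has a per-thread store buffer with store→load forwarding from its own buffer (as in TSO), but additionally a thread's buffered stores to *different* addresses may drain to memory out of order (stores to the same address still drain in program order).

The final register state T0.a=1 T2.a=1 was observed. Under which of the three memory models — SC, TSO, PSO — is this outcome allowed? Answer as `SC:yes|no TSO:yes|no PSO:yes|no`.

outcome vector order: (T0.a,T2.a)
under SC → <1 1>; <1 2>; <2 1>; <2 2>
under TSO → <1 1>; <1 2>; <2 1>; <2 2>
under PSO → <1 1>; <1 2>; <2 1>; <2 2>
target <1 1> ∈ {SC,TSO,PSO}

SC:yes TSO:yes PSO:yes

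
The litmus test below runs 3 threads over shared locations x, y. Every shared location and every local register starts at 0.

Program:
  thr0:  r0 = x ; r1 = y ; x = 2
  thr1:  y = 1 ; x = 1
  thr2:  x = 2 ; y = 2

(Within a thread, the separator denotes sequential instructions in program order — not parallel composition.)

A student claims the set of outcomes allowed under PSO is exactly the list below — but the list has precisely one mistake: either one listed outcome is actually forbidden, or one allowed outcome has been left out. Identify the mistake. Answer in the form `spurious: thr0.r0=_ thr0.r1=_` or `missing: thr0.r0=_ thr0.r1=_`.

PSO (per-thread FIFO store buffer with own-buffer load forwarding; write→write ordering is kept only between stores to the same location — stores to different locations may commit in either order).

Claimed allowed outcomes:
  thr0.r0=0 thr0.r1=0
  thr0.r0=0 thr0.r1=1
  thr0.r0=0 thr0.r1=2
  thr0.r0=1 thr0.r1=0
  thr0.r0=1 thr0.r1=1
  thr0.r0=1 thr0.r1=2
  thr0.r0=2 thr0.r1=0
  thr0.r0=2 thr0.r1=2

missing: thr0.r0=2 thr0.r1=1

outcome vector order: (thr0.r0,thr0.r1)
PSO: 9 outcomes — {0/0, 0/1, 0/2, 1/0, 1/1, 1/2, 2/0, 2/1, 2/2}
PSO∖claimed = {2/1}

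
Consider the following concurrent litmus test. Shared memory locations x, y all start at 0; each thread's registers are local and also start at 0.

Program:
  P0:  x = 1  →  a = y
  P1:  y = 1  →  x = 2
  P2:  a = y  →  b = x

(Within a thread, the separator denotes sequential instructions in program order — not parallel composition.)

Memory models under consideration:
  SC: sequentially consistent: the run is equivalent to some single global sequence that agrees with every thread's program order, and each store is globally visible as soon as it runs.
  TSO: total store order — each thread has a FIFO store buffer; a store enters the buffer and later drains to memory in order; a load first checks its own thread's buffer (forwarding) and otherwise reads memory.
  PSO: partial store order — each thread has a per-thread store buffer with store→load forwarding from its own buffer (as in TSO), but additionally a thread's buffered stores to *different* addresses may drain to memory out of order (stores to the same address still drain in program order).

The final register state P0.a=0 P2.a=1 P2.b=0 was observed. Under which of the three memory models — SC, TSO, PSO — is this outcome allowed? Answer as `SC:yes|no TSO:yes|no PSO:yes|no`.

SC:no TSO:yes PSO:yes

outcome vector order: (P0.a,P2.a,P2.b)
under SC → (0,0,0); (0,0,1); (0,0,2); (0,1,1); (0,1,2); (1,0,0); (1,0,1); (1,0,2); (1,1,0); (1,1,1); (1,1,2)
under TSO → (0,0,0); (0,0,1); (0,0,2); (0,1,0); (0,1,1); (0,1,2); (1,0,0); (1,0,1); (1,0,2); (1,1,0); (1,1,1); (1,1,2)
under PSO → (0,0,0); (0,0,1); (0,0,2); (0,1,0); (0,1,1); (0,1,2); (1,0,0); (1,0,1); (1,0,2); (1,1,0); (1,1,1); (1,1,2)
target (0,1,0) ∈ {TSO,PSO}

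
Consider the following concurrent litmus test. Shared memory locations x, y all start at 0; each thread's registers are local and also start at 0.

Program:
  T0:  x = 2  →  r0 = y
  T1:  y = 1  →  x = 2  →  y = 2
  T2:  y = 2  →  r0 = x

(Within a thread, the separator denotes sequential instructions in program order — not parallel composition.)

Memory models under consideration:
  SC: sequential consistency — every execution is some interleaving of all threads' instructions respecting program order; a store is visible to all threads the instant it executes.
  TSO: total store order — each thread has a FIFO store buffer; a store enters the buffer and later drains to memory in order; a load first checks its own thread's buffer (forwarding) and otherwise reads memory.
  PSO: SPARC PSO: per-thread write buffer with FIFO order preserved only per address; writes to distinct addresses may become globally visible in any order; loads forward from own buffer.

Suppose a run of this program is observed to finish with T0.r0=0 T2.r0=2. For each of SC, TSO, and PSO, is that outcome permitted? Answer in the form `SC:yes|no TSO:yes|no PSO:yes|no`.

SC:yes TSO:yes PSO:yes

outcome vector order: (T0.r0,T2.r0)
SC (5): 02 10 12 20 22
TSO (6): 00 02 10 12 20 22
PSO (6): 00 02 10 12 20 22
target 02 ∈ {SC,TSO,PSO}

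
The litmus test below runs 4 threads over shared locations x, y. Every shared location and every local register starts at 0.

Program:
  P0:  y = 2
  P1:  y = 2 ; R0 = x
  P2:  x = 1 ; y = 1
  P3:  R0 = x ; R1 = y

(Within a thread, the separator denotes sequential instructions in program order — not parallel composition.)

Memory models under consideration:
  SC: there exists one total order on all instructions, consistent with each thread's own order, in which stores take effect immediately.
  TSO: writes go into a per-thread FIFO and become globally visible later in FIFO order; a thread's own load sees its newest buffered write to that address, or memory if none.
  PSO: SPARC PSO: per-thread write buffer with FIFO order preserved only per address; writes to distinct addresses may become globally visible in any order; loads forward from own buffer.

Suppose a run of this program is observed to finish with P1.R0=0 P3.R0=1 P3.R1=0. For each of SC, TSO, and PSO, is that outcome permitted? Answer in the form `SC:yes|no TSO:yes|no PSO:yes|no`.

SC:no TSO:yes PSO:yes

outcome vector order: (P1.R0,P3.R0,P3.R1)
[SC] allowed = {000 001 002 011 012 100 101 102 110 111 112}
[TSO] allowed = {000 001 002 010 011 012 100 101 102 110 111 112}
[PSO] allowed = {000 001 002 010 011 012 100 101 102 110 111 112}
target 010 ∈ {TSO,PSO}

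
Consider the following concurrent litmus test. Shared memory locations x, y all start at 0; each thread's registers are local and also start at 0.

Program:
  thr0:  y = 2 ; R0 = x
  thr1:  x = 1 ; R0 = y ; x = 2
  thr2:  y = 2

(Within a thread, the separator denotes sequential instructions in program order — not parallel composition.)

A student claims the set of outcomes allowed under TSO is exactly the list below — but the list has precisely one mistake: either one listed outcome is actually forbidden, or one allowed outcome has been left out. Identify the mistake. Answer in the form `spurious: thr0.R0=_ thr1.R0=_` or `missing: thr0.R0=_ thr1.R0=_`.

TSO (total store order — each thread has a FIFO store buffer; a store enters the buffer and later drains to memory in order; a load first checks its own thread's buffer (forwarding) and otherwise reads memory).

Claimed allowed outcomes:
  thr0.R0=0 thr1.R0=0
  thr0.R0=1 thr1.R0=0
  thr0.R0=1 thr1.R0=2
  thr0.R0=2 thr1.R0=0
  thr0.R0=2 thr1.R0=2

outcome vector order: (thr0.R0,thr1.R0)
under TSO → 0/0, 0/2, 1/0, 1/2, 2/0, 2/2
TSO∖claimed = {0/2}

missing: thr0.R0=0 thr1.R0=2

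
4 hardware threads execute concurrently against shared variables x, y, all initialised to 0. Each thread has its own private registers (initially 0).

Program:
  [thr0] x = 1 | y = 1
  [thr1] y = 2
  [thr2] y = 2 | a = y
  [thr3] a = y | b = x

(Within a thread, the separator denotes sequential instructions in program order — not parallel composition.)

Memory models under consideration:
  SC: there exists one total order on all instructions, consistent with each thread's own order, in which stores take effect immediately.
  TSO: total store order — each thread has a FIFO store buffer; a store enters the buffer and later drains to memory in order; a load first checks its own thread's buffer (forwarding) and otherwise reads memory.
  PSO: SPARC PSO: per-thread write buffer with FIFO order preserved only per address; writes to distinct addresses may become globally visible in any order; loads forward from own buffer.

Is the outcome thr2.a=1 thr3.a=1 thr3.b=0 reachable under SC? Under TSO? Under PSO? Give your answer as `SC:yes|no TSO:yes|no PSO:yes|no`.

outcome vector order: (thr2.a,thr3.a,thr3.b)
[SC] allowed = {<1 0 0>; <1 0 1>; <1 1 1>; <1 2 0>; <1 2 1>; <2 0 0>; <2 0 1>; <2 1 1>; <2 2 0>; <2 2 1>}
[TSO] allowed = {<1 0 0>; <1 0 1>; <1 1 1>; <1 2 0>; <1 2 1>; <2 0 0>; <2 0 1>; <2 1 1>; <2 2 0>; <2 2 1>}
[PSO] allowed = {<1 0 0>; <1 0 1>; <1 1 0>; <1 1 1>; <1 2 0>; <1 2 1>; <2 0 0>; <2 0 1>; <2 1 0>; <2 1 1>; <2 2 0>; <2 2 1>}
target <1 1 0> ∈ {PSO}

SC:no TSO:no PSO:yes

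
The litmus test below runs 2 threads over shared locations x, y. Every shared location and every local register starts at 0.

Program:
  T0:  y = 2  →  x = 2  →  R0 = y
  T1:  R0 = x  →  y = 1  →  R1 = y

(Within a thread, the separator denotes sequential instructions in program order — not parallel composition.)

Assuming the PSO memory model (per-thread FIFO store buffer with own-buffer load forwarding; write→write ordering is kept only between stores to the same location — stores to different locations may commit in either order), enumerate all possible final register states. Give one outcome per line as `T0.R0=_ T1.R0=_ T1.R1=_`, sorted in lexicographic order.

outcome vector order: (T0.R0,T1.R0,T1.R1)
|PSO outcomes| = 6

T0.R0=1 T1.R0=0 T1.R1=1
T0.R0=1 T1.R0=2 T1.R1=1
T0.R0=2 T1.R0=0 T1.R1=1
T0.R0=2 T1.R0=0 T1.R1=2
T0.R0=2 T1.R0=2 T1.R1=1
T0.R0=2 T1.R0=2 T1.R1=2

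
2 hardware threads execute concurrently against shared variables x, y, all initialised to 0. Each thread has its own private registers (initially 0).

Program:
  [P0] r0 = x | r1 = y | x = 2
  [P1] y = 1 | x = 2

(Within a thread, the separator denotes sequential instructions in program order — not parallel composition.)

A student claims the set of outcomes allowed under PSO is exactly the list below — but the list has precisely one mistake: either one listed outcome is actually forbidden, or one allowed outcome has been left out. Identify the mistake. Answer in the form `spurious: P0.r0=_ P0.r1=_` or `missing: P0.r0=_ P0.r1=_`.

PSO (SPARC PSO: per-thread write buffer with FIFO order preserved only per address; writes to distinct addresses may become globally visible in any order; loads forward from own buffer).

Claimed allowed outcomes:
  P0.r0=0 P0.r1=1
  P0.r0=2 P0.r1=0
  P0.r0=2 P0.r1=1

missing: P0.r0=0 P0.r1=0

outcome vector order: (P0.r0,P0.r1)
[PSO] allowed = {0/0 0/1 2/0 2/1}
PSO∖claimed = {0/0}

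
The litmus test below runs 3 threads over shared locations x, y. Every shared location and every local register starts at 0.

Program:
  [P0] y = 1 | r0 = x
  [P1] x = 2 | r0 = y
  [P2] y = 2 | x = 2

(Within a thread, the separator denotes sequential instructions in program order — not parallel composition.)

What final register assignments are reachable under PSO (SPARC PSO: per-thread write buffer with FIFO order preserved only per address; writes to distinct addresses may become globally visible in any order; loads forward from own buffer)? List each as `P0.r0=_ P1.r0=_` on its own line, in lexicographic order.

outcome vector order: (P0.r0,P1.r0)
|PSO outcomes| = 6

P0.r0=0 P1.r0=0
P0.r0=0 P1.r0=1
P0.r0=0 P1.r0=2
P0.r0=2 P1.r0=0
P0.r0=2 P1.r0=1
P0.r0=2 P1.r0=2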